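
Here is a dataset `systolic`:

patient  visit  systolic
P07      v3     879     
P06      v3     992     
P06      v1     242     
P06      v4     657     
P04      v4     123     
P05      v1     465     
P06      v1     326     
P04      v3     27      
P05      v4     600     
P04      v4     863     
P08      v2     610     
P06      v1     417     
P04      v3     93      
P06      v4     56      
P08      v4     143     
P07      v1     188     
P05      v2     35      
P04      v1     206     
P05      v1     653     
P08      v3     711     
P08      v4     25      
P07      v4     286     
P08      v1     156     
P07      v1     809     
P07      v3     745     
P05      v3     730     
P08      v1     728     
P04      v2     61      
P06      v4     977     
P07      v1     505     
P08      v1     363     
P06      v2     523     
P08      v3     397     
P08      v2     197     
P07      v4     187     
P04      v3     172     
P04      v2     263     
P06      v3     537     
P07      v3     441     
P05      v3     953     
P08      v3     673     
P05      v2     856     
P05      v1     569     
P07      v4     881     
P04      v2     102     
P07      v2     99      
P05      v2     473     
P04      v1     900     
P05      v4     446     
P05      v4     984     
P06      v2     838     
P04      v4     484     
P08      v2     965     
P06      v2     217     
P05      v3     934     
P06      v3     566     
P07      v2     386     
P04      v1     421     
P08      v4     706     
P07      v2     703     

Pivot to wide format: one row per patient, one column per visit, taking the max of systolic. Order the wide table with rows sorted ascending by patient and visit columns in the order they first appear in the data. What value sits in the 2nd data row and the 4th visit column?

856

With rows sorted ascending by patient, row 2 is patient=P05. visit columns in first-appearance order: v3, v1, v4, v2; column 4 is v2.
Long rows with patient=P05, visit=v2: max(35, 856, 473) = 856.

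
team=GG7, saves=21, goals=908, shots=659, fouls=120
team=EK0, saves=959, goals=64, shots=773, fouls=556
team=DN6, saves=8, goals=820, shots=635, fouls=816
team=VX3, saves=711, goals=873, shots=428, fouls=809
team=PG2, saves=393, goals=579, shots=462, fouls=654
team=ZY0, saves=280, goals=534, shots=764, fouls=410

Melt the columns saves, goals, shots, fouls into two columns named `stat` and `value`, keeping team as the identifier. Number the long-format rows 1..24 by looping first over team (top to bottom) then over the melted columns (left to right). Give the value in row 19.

24 rows total (6 × 4). Row 19: index ⌊(19-1)/4⌋ = 4 into team → PG2; (19-1) mod 4 = 2 into the melted columns → shots.
So row 19 is (PG2, shots, 462); value = 462.

462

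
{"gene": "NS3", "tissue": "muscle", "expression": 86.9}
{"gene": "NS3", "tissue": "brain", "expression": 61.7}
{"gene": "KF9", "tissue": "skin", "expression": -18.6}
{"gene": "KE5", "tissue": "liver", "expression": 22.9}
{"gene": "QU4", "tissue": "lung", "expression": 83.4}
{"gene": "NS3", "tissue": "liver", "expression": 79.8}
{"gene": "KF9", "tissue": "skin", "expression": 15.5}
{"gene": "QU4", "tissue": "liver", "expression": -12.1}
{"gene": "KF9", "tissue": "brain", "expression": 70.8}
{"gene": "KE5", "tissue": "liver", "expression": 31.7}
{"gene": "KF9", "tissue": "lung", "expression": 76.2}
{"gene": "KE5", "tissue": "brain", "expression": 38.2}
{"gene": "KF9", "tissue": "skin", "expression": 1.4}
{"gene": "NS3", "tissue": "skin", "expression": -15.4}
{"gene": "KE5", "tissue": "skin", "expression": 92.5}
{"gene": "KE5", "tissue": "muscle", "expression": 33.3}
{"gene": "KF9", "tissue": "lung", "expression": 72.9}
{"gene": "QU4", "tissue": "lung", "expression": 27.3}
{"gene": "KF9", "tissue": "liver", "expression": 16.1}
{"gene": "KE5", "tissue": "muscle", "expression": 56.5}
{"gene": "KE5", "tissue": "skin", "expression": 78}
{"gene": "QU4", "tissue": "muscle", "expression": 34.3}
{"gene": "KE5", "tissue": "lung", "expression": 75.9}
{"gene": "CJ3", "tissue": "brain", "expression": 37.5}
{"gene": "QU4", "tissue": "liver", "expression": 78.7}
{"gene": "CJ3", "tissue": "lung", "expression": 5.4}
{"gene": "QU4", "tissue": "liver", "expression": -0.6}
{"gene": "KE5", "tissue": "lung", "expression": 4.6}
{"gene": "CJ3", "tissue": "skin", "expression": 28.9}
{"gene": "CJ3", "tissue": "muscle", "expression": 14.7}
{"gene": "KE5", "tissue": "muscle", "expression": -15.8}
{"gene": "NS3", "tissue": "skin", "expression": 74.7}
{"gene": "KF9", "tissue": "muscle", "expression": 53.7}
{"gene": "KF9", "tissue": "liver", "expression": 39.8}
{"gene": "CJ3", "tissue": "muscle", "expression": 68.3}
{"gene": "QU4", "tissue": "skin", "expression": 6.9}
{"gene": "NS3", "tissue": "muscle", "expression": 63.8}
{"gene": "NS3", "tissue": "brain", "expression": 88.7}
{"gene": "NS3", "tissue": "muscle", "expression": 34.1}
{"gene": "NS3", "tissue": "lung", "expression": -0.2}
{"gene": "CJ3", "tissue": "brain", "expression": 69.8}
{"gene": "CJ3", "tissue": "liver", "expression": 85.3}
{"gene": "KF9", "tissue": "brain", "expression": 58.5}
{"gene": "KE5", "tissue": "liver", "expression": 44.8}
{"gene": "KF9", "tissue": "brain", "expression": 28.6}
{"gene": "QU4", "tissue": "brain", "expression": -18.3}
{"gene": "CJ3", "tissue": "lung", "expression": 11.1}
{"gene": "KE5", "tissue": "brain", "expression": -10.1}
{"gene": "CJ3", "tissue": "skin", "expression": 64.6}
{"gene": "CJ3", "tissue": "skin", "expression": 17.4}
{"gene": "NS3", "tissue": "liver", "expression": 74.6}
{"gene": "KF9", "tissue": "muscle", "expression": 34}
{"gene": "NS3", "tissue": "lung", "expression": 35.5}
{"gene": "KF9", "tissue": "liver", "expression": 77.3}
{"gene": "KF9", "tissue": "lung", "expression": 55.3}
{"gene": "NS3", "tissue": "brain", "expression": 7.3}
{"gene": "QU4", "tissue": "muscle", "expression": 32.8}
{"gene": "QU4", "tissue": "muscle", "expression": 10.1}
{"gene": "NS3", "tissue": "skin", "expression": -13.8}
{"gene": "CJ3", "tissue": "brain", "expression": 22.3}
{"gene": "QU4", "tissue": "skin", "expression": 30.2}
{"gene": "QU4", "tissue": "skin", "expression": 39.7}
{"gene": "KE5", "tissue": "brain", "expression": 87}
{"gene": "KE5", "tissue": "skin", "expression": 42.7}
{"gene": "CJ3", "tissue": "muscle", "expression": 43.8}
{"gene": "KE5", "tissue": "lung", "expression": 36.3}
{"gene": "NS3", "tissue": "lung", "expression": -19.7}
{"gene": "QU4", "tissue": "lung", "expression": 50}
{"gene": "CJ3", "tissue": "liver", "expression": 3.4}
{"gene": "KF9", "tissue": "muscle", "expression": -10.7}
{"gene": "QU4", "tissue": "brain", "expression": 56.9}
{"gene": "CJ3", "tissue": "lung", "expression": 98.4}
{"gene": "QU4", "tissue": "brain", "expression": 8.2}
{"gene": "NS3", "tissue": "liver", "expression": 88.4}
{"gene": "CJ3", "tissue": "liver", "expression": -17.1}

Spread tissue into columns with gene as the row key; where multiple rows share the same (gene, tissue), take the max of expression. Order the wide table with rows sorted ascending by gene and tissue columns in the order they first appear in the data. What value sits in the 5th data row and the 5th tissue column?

83.4

With rows sorted ascending by gene, row 5 is gene=QU4. tissue columns in first-appearance order: muscle, brain, skin, liver, lung; column 5 is lung.
Long rows with gene=QU4, tissue=lung: max(83.4, 27.3, 50) = 83.4.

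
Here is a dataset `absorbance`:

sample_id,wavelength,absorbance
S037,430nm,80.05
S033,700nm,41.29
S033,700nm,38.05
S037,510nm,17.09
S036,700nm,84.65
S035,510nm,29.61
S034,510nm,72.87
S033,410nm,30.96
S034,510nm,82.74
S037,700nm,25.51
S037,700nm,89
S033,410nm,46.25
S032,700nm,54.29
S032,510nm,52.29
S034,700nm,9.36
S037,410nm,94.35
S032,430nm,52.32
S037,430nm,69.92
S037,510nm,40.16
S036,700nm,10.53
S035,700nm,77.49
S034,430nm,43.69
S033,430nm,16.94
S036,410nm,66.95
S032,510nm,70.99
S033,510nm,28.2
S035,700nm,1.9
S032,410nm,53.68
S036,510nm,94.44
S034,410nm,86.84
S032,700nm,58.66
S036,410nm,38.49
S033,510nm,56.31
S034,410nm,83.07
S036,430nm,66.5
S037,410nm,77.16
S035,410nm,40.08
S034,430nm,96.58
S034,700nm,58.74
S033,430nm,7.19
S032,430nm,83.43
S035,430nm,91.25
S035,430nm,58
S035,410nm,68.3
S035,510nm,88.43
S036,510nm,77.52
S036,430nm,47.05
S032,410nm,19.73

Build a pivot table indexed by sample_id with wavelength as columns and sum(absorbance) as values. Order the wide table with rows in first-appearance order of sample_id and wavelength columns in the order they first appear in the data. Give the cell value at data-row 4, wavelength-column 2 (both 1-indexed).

With rows in first-appearance order of sample_id, row 4 is sample_id=S035. wavelength columns in first-appearance order: 430nm, 700nm, 510nm, 410nm; column 2 is 700nm.
Long rows with sample_id=S035, wavelength=700nm: 77.49 + 1.9 = 79.39.

79.39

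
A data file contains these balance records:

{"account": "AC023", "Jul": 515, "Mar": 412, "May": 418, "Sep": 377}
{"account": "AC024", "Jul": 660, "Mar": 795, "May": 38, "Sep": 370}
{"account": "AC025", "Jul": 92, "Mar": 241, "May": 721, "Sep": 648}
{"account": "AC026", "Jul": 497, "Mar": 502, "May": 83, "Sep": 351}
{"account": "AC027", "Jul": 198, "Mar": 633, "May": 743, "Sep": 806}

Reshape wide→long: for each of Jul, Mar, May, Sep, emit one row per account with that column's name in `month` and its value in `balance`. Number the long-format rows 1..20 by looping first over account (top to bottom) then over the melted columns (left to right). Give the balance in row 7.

20 rows total (5 × 4). Row 7: index ⌊(7-1)/4⌋ = 1 into account → AC024; (7-1) mod 4 = 2 into the melted columns → May.
So row 7 is (AC024, May, 38); balance = 38.

38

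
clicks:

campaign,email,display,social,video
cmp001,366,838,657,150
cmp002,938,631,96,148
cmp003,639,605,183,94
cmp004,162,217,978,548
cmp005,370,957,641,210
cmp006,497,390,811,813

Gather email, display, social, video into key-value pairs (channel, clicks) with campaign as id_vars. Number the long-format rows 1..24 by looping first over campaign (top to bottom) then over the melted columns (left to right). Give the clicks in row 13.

162

24 rows total (6 × 4). Row 13: index ⌊(13-1)/4⌋ = 3 into campaign → cmp004; (13-1) mod 4 = 0 into the melted columns → email.
So row 13 is (cmp004, email, 162); clicks = 162.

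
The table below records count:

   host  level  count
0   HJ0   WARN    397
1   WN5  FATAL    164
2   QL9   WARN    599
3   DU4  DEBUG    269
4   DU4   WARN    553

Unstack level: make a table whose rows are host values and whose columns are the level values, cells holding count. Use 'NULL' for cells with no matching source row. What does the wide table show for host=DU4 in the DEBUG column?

The long row with host=DU4, level=DEBUG has count=269.

269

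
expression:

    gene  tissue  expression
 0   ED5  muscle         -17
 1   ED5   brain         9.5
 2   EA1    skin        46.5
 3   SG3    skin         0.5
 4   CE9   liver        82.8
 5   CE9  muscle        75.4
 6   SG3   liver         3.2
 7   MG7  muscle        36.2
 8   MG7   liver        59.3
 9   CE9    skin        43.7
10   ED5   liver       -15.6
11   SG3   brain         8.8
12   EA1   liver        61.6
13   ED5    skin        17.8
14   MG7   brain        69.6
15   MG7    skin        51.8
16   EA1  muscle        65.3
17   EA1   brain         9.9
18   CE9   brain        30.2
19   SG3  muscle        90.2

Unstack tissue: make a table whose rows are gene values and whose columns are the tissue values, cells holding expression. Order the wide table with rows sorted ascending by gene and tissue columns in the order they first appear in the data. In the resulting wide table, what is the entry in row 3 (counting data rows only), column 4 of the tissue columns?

With rows sorted ascending by gene, row 3 is gene=ED5. tissue columns in first-appearance order: muscle, brain, skin, liver; column 4 is liver.
Long rows with gene=ED5, tissue=liver: expression = -15.6.

-15.6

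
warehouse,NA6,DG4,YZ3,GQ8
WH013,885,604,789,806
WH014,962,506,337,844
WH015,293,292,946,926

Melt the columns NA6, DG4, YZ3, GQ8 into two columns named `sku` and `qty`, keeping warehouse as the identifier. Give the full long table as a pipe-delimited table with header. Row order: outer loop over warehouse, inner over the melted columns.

Each (warehouse, column) pair becomes one row: 3 × 4 = 12 rows.
For example, (WH013, NA6) → qty=885.

| warehouse | sku | qty |
| WH013 | NA6 | 885 |
| WH013 | DG4 | 604 |
| WH013 | YZ3 | 789 |
| WH013 | GQ8 | 806 |
| WH014 | NA6 | 962 |
| WH014 | DG4 | 506 |
| WH014 | YZ3 | 337 |
| WH014 | GQ8 | 844 |
| WH015 | NA6 | 293 |
| WH015 | DG4 | 292 |
| WH015 | YZ3 | 946 |
| WH015 | GQ8 | 926 |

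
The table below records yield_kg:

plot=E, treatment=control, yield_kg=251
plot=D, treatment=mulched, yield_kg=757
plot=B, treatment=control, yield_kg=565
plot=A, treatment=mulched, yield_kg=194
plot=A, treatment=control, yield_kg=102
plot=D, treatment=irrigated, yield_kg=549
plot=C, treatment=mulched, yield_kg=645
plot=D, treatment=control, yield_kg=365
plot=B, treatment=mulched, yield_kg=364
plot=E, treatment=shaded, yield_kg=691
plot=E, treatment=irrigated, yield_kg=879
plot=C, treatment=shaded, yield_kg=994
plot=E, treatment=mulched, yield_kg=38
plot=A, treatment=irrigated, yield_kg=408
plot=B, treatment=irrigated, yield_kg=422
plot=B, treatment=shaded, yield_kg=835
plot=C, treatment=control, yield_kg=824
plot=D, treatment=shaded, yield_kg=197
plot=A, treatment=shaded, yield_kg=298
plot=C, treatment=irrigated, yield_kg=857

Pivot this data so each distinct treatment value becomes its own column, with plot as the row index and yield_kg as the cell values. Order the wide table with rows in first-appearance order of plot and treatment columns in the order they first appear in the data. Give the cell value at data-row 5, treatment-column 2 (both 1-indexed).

With rows in first-appearance order of plot, row 5 is plot=C. treatment columns in first-appearance order: control, mulched, irrigated, shaded; column 2 is mulched.
Long rows with plot=C, treatment=mulched: yield_kg = 645.

645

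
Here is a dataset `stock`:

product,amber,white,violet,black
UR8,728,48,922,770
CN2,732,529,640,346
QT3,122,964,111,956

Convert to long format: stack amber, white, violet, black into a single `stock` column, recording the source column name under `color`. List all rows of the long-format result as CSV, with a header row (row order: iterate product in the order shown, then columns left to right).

product,color,stock
UR8,amber,728
UR8,white,48
UR8,violet,922
UR8,black,770
CN2,amber,732
CN2,white,529
CN2,violet,640
CN2,black,346
QT3,amber,122
QT3,white,964
QT3,violet,111
QT3,black,956

Each (product, column) pair becomes one row: 3 × 4 = 12 rows.
For example, (UR8, amber) → stock=728.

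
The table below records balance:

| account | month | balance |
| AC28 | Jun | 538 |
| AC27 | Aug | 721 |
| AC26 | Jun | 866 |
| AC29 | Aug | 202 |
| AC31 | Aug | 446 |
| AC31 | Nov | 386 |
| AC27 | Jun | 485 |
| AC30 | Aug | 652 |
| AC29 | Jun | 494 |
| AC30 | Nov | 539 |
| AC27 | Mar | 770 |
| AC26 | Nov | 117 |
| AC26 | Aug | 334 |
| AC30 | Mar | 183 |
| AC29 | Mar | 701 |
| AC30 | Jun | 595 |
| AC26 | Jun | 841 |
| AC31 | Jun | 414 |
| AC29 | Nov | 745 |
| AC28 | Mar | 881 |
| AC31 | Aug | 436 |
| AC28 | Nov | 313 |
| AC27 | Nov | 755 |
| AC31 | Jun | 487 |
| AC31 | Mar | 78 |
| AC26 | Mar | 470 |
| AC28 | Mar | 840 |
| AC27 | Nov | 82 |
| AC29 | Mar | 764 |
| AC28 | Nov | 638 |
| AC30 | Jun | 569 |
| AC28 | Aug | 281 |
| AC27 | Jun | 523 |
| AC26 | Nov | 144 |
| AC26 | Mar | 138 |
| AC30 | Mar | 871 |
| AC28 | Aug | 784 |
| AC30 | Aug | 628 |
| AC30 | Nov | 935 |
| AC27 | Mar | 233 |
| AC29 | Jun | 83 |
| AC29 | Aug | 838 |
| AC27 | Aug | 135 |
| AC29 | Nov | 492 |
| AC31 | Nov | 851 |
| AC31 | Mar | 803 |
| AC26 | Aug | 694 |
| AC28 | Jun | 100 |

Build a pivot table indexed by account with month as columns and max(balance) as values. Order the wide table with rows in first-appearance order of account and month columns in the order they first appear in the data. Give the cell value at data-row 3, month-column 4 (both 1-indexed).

470

With rows in first-appearance order of account, row 3 is account=AC26. month columns in first-appearance order: Jun, Aug, Nov, Mar; column 4 is Mar.
Long rows with account=AC26, month=Mar: max(470, 138) = 470.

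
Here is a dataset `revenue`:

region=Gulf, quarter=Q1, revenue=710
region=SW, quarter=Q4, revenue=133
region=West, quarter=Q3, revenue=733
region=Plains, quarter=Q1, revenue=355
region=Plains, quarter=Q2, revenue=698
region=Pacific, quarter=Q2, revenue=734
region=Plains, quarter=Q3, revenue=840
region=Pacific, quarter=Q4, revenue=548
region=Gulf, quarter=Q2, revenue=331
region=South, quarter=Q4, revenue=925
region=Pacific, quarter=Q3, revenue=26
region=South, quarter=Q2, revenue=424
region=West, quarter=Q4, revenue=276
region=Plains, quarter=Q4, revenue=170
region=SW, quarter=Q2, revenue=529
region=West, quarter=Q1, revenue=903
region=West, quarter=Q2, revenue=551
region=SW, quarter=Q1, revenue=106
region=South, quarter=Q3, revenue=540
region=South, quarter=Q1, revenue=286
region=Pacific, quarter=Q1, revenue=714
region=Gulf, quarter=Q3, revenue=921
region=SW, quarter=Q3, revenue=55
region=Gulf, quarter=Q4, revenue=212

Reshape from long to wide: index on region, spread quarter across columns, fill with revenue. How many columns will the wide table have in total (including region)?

1 column for region plus 4 distinct quarter values → 5 columns.

5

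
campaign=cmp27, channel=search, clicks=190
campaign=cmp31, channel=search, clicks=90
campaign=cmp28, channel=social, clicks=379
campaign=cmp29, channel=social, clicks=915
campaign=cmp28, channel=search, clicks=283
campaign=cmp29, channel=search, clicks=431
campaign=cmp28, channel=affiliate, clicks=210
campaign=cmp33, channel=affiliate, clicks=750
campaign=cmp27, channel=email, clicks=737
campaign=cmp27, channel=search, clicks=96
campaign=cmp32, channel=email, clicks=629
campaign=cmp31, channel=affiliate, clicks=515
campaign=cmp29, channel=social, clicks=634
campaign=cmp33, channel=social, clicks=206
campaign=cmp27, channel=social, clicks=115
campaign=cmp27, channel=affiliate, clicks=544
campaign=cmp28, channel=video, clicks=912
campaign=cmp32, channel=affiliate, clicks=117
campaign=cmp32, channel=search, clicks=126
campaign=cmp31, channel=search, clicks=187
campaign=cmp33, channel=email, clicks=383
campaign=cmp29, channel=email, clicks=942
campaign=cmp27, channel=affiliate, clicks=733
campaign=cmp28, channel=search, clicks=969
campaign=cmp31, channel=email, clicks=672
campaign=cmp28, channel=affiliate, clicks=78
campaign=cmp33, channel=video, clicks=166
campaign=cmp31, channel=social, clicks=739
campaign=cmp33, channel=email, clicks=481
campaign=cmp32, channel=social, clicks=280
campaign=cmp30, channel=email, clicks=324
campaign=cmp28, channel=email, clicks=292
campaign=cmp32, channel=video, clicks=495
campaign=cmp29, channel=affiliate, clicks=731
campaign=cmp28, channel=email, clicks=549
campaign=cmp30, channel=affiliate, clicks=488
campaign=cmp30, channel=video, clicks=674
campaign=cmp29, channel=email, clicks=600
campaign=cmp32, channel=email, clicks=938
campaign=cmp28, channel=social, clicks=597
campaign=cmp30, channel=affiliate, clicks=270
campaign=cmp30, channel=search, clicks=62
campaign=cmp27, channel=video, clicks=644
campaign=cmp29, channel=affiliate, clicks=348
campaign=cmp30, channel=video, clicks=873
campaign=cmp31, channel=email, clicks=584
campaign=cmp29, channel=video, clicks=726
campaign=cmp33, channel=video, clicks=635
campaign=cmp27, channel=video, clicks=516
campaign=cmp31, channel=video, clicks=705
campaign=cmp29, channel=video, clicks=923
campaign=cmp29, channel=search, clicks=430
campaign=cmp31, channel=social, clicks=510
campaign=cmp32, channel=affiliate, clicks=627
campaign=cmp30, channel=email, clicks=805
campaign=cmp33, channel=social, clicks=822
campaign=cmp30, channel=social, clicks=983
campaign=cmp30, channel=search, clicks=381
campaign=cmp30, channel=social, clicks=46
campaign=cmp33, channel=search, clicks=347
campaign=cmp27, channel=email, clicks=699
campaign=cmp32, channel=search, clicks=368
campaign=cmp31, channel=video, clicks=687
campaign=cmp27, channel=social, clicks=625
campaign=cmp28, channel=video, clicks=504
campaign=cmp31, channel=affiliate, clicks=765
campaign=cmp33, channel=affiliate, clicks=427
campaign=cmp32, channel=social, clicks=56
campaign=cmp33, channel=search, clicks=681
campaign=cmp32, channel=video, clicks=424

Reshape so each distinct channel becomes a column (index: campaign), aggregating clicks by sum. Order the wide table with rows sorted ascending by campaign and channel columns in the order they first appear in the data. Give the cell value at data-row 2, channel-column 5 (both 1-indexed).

With rows sorted ascending by campaign, row 2 is campaign=cmp28. channel columns in first-appearance order: search, social, affiliate, email, video; column 5 is video.
Long rows with campaign=cmp28, channel=video: 912 + 504 = 1416.

1416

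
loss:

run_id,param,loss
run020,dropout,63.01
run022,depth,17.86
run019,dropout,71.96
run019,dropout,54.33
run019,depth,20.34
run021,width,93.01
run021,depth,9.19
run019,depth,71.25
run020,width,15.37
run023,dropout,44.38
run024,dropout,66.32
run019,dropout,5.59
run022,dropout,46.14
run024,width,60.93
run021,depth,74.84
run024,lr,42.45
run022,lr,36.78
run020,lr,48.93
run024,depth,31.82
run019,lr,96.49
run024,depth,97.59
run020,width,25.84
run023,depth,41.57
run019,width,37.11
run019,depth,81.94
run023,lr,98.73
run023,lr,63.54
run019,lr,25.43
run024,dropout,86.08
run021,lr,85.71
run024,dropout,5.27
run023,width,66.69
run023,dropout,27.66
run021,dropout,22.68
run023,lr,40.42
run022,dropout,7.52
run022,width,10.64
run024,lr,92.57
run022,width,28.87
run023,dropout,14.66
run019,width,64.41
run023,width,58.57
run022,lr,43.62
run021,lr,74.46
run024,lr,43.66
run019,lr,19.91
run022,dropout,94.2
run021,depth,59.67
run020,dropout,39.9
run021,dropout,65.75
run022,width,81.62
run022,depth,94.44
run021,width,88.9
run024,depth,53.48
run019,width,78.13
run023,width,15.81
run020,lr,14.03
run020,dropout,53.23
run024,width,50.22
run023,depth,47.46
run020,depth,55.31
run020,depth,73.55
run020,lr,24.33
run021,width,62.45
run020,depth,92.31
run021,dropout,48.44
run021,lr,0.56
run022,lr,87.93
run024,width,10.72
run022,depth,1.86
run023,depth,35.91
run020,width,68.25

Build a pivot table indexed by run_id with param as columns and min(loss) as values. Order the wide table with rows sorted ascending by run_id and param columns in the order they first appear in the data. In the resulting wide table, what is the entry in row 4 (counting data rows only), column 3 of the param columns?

10.64

With rows sorted ascending by run_id, row 4 is run_id=run022. param columns in first-appearance order: dropout, depth, width, lr; column 3 is width.
Long rows with run_id=run022, param=width: min(10.64, 28.87, 81.62) = 10.64.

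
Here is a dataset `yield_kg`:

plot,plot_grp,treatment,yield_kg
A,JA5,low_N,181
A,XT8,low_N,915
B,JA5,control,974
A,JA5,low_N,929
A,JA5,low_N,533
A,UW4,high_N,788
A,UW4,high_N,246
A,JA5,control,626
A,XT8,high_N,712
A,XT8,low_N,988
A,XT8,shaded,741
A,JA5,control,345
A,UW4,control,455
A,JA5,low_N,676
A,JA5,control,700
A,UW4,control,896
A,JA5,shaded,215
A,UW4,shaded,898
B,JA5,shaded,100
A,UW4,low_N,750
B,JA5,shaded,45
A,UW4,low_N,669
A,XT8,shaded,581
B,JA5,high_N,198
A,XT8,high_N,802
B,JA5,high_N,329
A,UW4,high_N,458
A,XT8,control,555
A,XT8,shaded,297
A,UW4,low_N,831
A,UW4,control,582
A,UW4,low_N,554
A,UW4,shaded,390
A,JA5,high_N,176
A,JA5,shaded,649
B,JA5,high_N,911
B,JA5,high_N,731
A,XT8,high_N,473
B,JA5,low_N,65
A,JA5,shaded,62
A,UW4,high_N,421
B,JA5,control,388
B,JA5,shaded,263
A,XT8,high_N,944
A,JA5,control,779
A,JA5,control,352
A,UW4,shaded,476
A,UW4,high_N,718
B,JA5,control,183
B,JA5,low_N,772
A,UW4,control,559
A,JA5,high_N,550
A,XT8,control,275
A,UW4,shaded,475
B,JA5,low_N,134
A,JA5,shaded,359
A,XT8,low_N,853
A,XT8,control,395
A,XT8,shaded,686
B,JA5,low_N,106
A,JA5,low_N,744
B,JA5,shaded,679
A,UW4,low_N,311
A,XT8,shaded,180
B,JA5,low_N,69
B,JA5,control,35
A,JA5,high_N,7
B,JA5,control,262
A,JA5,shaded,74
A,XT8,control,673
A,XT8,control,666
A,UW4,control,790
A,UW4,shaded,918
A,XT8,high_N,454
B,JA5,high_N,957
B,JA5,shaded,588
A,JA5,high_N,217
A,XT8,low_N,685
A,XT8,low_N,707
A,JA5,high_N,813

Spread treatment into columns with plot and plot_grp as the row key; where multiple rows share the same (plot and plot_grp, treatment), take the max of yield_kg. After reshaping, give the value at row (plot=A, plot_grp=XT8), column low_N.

Rows with plot=A, plot_grp=XT8 and treatment=low_N: yield_kg values are 915, 988, 853, 685, 707.
max(915, 988, 853, 685, 707) = 988.

988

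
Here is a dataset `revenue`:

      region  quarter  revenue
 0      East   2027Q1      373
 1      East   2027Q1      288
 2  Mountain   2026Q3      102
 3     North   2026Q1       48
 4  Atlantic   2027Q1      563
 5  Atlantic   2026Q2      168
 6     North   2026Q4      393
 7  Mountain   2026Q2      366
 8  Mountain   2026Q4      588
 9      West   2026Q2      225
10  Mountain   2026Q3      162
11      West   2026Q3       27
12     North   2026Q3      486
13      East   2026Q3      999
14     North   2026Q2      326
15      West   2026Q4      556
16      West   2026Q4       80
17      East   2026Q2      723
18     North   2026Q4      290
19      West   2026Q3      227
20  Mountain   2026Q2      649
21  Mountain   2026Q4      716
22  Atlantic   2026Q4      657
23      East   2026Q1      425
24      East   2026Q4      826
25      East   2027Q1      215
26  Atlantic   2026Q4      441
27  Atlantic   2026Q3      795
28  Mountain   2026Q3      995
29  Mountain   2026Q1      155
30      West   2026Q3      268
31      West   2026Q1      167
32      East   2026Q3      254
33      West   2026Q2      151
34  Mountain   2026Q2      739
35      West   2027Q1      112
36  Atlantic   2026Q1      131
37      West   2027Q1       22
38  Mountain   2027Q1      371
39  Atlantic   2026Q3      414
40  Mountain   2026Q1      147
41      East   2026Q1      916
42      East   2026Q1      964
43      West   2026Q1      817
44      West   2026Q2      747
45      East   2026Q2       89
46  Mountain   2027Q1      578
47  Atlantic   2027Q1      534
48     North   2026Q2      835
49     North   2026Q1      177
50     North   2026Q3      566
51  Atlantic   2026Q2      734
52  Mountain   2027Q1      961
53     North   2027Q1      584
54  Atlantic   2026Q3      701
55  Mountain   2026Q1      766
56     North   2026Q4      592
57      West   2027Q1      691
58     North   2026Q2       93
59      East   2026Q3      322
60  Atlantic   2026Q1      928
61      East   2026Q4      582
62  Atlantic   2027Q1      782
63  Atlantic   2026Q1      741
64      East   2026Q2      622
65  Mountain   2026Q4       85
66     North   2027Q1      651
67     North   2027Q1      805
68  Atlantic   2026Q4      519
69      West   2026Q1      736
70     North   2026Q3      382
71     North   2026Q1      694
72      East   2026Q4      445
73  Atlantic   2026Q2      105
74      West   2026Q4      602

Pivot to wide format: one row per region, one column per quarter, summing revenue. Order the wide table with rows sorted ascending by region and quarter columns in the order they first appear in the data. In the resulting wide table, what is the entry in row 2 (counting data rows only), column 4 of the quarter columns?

With rows sorted ascending by region, row 2 is region=East. quarter columns in first-appearance order: 2027Q1, 2026Q3, 2026Q1, 2026Q2, 2026Q4; column 4 is 2026Q2.
Long rows with region=East, quarter=2026Q2: 723 + 89 + 622 = 1434.

1434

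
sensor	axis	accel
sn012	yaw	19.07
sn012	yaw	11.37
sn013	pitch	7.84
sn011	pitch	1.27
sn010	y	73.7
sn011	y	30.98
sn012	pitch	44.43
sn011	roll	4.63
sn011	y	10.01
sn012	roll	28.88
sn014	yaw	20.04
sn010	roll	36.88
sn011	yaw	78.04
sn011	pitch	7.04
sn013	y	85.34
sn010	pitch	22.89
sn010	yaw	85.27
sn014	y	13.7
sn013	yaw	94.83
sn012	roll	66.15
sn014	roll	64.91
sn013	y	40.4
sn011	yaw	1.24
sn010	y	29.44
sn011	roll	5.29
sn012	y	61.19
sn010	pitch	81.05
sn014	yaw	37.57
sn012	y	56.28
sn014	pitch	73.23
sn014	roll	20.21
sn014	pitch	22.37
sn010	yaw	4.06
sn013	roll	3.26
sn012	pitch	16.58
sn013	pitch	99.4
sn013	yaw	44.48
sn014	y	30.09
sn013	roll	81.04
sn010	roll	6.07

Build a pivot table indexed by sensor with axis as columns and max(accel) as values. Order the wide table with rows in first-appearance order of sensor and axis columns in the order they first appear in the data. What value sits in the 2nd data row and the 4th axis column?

With rows in first-appearance order of sensor, row 2 is sensor=sn013. axis columns in first-appearance order: yaw, pitch, y, roll; column 4 is roll.
Long rows with sensor=sn013, axis=roll: max(3.26, 81.04) = 81.04.

81.04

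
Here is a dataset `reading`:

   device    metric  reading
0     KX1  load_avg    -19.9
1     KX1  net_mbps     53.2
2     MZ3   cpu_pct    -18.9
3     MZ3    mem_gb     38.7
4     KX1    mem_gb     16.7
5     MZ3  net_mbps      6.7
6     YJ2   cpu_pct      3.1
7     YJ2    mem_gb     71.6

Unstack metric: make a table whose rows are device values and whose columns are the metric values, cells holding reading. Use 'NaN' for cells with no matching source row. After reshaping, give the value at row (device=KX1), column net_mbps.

The long row with device=KX1, metric=net_mbps has reading=53.2.

53.2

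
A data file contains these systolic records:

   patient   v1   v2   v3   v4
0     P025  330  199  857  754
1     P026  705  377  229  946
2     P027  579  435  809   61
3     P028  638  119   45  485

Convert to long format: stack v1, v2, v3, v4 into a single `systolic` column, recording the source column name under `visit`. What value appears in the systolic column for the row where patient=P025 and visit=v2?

Unpivoting turns each (patient, wide-column) pair into one long row.
The wide cell at row P025, column v2 holds 199, so the long row (P025, v2) has systolic=199.

199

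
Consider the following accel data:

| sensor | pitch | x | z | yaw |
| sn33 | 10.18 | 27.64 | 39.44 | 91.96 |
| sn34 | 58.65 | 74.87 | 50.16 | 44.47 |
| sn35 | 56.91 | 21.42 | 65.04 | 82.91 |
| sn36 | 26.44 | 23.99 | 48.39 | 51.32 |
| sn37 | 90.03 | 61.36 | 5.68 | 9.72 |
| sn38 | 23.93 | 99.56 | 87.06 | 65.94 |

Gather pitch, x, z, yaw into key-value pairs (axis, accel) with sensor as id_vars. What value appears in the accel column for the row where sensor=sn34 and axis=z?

Unpivoting turns each (sensor, wide-column) pair into one long row.
The wide cell at row sn34, column z holds 50.16, so the long row (sn34, z) has accel=50.16.

50.16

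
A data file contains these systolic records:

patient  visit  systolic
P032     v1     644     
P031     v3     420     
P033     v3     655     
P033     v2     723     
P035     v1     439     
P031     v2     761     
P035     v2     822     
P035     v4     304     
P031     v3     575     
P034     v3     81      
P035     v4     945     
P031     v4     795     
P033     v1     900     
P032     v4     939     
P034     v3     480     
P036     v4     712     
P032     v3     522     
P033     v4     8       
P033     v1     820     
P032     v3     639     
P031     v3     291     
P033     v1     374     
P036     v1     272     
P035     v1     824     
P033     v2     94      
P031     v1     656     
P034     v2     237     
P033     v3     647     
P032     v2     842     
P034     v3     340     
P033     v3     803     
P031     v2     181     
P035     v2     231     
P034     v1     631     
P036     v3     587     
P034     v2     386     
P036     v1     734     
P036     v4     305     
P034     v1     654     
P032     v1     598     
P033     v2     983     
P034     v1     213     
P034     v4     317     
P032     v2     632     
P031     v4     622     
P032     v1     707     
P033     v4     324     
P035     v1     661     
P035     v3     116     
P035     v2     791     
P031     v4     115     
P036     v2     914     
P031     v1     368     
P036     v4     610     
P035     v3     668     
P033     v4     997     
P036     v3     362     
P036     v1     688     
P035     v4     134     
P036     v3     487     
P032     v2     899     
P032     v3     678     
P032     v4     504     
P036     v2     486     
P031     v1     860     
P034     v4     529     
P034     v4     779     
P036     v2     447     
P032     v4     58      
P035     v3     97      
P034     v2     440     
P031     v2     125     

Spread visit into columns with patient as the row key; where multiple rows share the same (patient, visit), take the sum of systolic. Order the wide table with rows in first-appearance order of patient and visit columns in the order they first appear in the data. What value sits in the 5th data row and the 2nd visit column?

901

With rows in first-appearance order of patient, row 5 is patient=P034. visit columns in first-appearance order: v1, v3, v2, v4; column 2 is v3.
Long rows with patient=P034, visit=v3: 81 + 480 + 340 = 901.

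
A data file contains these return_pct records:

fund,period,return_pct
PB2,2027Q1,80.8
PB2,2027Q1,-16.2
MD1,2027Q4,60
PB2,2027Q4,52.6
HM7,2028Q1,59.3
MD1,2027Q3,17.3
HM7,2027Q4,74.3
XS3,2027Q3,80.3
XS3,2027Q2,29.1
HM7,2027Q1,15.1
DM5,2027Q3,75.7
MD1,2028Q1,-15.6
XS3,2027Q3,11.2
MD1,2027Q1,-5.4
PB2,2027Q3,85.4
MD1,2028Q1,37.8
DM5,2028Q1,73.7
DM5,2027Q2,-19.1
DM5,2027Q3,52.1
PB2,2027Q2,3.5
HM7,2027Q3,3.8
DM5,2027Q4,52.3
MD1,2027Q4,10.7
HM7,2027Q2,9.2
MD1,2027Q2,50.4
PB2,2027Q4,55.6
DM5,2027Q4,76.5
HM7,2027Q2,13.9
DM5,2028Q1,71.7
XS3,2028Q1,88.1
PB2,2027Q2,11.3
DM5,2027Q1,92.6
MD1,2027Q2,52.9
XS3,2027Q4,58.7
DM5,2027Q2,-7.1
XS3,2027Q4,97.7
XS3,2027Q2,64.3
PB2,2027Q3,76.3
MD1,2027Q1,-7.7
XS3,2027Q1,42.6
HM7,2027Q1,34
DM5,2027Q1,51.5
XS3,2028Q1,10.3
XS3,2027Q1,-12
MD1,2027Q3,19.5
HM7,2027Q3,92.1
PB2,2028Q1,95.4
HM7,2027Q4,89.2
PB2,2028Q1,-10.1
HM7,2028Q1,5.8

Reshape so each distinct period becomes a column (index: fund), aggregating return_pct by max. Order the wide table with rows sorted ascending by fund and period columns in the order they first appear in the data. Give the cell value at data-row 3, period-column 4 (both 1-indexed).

19.5

With rows sorted ascending by fund, row 3 is fund=MD1. period columns in first-appearance order: 2027Q1, 2027Q4, 2028Q1, 2027Q3, 2027Q2; column 4 is 2027Q3.
Long rows with fund=MD1, period=2027Q3: max(17.3, 19.5) = 19.5.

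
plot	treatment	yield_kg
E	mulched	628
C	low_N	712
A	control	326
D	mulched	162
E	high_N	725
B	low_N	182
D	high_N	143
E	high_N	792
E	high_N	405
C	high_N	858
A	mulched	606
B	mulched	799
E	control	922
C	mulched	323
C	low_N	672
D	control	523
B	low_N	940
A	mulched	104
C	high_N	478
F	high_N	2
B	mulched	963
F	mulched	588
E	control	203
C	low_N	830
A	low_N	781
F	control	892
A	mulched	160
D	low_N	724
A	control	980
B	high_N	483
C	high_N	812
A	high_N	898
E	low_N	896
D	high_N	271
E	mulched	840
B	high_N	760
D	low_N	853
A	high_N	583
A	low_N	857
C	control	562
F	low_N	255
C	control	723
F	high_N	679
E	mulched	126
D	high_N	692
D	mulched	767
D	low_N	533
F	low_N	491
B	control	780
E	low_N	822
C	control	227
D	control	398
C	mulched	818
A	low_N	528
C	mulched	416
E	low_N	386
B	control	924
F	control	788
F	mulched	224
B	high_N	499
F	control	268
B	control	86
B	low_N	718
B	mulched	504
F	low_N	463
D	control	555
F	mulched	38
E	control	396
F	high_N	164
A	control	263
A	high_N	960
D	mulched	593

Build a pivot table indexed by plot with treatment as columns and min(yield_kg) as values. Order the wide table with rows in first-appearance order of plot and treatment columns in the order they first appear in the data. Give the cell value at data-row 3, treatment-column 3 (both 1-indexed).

263

With rows in first-appearance order of plot, row 3 is plot=A. treatment columns in first-appearance order: mulched, low_N, control, high_N; column 3 is control.
Long rows with plot=A, treatment=control: min(326, 980, 263) = 263.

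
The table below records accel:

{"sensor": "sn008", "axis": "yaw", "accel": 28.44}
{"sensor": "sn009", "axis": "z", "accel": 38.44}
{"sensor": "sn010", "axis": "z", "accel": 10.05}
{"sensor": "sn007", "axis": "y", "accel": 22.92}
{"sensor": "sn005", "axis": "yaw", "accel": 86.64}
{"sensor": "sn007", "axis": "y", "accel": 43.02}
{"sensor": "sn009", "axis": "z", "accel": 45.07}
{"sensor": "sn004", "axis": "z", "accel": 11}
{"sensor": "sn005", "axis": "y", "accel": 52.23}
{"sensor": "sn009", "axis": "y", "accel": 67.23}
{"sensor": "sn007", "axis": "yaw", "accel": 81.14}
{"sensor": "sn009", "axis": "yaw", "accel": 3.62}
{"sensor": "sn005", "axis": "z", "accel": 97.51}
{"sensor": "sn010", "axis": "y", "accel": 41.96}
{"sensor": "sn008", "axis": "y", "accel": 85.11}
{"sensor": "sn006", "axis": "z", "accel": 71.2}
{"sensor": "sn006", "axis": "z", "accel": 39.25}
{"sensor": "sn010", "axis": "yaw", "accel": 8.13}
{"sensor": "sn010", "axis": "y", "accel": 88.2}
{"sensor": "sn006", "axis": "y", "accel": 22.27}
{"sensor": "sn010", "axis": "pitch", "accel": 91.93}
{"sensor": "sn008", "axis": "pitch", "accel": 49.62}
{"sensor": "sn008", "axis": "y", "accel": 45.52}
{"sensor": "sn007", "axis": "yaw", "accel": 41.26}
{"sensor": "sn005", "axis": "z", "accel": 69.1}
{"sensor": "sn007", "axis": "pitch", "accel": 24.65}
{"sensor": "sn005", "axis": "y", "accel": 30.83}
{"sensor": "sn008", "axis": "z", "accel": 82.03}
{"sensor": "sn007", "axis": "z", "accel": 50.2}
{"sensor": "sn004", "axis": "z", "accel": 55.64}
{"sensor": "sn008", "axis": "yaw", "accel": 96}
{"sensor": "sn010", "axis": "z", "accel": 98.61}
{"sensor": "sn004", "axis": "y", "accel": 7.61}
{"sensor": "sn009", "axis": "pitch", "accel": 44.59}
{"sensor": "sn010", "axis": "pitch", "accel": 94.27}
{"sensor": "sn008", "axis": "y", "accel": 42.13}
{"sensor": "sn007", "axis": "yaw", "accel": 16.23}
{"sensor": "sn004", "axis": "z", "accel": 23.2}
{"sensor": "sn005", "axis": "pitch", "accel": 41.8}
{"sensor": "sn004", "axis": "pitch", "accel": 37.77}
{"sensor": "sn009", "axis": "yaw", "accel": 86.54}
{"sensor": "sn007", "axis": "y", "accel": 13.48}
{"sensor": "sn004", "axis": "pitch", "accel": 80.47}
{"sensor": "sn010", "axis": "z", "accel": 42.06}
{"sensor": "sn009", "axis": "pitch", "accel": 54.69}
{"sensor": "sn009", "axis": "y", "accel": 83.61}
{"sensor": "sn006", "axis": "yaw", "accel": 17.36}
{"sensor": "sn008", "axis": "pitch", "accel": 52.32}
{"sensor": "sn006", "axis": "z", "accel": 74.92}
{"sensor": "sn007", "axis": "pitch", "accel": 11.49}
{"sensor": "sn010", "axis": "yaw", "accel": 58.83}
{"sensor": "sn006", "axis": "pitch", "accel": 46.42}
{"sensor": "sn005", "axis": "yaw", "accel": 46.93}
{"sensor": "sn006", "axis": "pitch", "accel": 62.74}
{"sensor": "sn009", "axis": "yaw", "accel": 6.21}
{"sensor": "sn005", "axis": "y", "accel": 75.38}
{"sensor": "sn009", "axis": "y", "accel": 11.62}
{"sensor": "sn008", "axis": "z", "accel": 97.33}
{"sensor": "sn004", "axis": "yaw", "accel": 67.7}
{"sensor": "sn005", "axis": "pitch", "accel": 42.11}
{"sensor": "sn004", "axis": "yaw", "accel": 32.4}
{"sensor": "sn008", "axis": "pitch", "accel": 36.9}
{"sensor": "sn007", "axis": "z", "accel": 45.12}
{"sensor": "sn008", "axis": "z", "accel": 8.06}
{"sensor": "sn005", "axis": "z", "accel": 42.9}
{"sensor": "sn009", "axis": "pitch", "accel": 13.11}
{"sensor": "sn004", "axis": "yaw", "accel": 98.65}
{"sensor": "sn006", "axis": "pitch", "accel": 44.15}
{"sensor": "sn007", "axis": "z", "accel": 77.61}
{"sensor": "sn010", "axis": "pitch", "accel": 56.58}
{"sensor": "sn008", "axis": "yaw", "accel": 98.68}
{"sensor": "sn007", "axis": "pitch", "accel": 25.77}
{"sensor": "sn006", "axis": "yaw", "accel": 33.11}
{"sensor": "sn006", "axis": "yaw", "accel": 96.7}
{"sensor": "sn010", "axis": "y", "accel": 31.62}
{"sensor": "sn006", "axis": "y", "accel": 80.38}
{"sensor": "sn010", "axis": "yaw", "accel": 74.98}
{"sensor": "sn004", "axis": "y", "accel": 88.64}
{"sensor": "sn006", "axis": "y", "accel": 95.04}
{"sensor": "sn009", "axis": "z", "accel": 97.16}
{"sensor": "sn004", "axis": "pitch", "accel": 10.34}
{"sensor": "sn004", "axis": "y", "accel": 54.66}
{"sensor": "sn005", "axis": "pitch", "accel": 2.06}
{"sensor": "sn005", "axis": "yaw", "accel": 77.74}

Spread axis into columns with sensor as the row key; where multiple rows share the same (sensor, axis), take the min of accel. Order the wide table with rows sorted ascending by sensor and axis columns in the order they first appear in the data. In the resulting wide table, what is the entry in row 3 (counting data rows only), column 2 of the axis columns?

39.25

With rows sorted ascending by sensor, row 3 is sensor=sn006. axis columns in first-appearance order: yaw, z, y, pitch; column 2 is z.
Long rows with sensor=sn006, axis=z: min(71.2, 39.25, 74.92) = 39.25.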